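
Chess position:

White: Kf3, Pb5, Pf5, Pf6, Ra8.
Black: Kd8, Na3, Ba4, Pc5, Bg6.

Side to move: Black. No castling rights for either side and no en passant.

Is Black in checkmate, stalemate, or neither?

neither

Black to move; black king on d8.
In check: yes, from the white rook on a8.
King squares — c7: available; d7: available; e7: attacked by Pf6; c8: attacked by Ra8; e8: attacked by Ra8.
Legal moves for Black: Kd7, Kc7.
Black is in check but has 2 legal moves → neither.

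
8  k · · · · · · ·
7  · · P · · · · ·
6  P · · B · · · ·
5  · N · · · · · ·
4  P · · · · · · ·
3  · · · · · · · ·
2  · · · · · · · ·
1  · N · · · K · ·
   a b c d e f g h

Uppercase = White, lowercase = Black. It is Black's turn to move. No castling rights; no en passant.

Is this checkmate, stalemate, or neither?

stalemate

Black to move; black king on a8.
In check: no.
King squares — a7: attacked by Nb5; b7: attacked by Pa6; b8: attacked by Pc7.
Legal moves for Black: none.
Not in check and no legal moves → stalemate.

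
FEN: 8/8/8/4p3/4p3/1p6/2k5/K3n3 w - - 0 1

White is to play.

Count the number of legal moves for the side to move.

White to move; king on a1.
In check: no.
Legal moves: none.
Count: 0.

0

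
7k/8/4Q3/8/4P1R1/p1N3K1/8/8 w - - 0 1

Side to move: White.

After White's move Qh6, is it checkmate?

yes

After Qh6: black king on h8; in check: yes, from the white queen on h6.
King squares — g7: attacked by Rg4; h7: attacked by Qh6; g8: attacked by Rg4.
Black has no legal moves → checkmate.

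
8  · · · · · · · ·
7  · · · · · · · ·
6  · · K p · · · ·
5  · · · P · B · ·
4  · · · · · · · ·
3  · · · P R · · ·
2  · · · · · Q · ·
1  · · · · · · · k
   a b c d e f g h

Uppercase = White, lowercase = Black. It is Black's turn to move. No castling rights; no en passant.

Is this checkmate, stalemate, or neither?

Black to move; black king on h1.
In check: no.
King squares — g1: attacked by Qf2; g2: attacked by Qf2; h2: attacked by Qf2.
Legal moves for Black: none.
Not in check and no legal moves → stalemate.

stalemate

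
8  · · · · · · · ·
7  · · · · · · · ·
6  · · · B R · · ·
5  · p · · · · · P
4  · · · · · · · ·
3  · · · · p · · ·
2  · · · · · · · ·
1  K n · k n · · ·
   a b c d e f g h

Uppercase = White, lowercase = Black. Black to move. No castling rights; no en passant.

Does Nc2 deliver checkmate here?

no

After Nc2: white king on a1; in check: yes, from the black knight on c2.
White has 3 legal replies: Kb2, Ka2, Kxb1.
In check but a legal move exists → not checkmate.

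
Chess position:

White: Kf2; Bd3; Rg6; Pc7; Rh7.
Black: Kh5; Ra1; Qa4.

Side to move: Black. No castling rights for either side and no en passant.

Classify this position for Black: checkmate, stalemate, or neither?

checkmate

Black to move; black king on h5.
In check: yes, from the white rook on h7.
King squares — g4: attacked by Rg6; h4: attacked by Rh7; g5: attacked by Rg6; g6: attacked by Bd3; h6: attacked by Rg6.
Legal moves for Black: none.
In check with no legal moves → checkmate.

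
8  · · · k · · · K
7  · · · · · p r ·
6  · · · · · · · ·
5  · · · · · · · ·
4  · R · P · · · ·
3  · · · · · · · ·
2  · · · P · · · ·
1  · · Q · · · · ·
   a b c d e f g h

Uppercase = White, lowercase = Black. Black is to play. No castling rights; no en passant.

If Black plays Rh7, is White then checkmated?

After Rh7: white king on h8; in check: yes, from the black rook on h7.
White has 2 legal replies: Kg8, Kxh7.
In check but a legal move exists → not checkmate.

no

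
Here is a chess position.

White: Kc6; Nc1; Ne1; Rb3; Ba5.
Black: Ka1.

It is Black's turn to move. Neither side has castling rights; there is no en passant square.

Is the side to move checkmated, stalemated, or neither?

stalemate

Black to move; black king on a1.
In check: no.
King squares — b1: attacked by Rb3; a2: attacked by Nc1; b2: attacked by Rb3.
Legal moves for Black: none.
Not in check and no legal moves → stalemate.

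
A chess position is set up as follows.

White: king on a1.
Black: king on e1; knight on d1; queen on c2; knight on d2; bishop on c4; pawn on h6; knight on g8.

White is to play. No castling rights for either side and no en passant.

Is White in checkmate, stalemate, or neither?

stalemate

White to move; white king on a1.
In check: no.
King squares — b1: attacked by Qc2; a2: attacked by Qc2; b2: attacked by Nd1.
Legal moves for White: none.
Not in check and no legal moves → stalemate.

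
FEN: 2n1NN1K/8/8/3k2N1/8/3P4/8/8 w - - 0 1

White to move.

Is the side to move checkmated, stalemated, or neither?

White to move; white king on h8.
In check: no.
Legal moves for White: Kg8, Kh7, Kg7, Nfh7, Nd7, Ng6, Nfe6, Ng7, Nc7+, Nf6+, Nd6, Ngh7, Nf7, Nge6, Ne4, Nh3, Nf3, d4.
White has 18 legal moves and is not in check → neither.

neither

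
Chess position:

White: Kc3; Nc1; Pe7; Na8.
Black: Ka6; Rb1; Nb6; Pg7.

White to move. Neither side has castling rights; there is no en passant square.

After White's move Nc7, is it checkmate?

After Nc7: black king on a6; in check: yes, from the white knight on c7.
Black has 3 legal replies: Kb7, Ka7, Ka5.
In check but a legal move exists → not checkmate.

no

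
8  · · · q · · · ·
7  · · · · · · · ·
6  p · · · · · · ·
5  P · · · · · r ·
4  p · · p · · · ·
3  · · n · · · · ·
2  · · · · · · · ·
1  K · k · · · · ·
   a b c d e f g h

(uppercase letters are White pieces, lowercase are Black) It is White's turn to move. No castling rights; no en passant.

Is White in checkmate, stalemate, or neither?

stalemate

White to move; white king on a1.
In check: no.
King squares — b1: attacked by Kc1; a2: attacked by Nc3; b2: attacked by Kc1.
Legal moves for White: none.
Not in check and no legal moves → stalemate.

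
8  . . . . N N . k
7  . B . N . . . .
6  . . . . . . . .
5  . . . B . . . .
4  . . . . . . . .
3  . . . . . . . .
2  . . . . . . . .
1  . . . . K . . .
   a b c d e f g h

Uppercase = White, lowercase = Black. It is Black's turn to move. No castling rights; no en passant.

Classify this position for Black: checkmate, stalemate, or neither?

Black to move; black king on h8.
In check: no.
King squares — g7: attacked by Ne8; h7: attacked by Nf8; g8: attacked by Bd5.
Legal moves for Black: none.
Not in check and no legal moves → stalemate.

stalemate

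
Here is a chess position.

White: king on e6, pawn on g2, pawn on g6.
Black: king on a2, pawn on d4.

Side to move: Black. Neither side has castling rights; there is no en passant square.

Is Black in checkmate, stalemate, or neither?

Black to move; black king on a2.
In check: no.
Legal moves for Black: Kb3, Ka3, Kb2, Kb1, Ka1, d3.
Black has 6 legal moves and is not in check → neither.

neither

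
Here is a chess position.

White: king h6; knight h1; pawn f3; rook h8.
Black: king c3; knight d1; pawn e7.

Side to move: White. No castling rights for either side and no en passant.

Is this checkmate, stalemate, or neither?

White to move; white king on h6.
In check: no.
Legal moves for White: Rg8, Rf8, Re8, Rd8, Rc8+, Rb8, Ra8, Rh7, Kh7, Kg7, Kg6, Kh5, Kg5, Ng3, Nf2, f4.
White has 16 legal moves and is not in check → neither.

neither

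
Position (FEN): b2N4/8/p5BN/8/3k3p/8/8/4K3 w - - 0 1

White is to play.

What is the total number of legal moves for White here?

22

White to move; king on e1.
In check: no.
Legal moves: Ndf7, Nb7, Ne6+, Nc6+, Ng8, Nhf7, Nf5+, Ng4, Be8, Bh7, Bf7, Bh5, Bf5, Be4, Bd3, Bc2, Bb1, Kf2, Ke2, Kd2, Kf1, Kd1.
Count: 22.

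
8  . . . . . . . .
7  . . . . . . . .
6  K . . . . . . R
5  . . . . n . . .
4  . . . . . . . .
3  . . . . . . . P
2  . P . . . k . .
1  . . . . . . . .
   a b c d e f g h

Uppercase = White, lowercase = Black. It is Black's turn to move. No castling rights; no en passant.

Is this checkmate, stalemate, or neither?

Black to move; black king on f2.
In check: no.
Legal moves for Black: Nf7, Nd7, Ng6, Nc6, Ng4, Nc4, Nf3, Nd3, Kg3, Kf3, Ke3, Kg2, Ke2, Kg1, Kf1, Ke1.
Black has 16 legal moves and is not in check → neither.

neither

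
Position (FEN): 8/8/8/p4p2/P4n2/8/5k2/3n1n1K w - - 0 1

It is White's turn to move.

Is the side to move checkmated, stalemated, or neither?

White to move; white king on h1.
In check: no.
King squares — g1: attacked by Kf2; g2: attacked by Kf2; h2: attacked by Nf1.
Legal moves for White: none.
Not in check and no legal moves → stalemate.

stalemate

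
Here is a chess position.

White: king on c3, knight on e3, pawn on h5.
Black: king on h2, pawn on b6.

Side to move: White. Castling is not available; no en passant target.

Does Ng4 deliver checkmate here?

After Ng4: black king on h2; in check: yes, from the white knight on g4.
Black has 5 legal replies: Kh3, Kg3, Kg2, Kh1, Kg1.
In check but a legal move exists → not checkmate.

no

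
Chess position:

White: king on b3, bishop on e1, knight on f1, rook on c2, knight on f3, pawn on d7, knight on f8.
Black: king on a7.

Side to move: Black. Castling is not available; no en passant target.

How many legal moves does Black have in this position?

5

Black to move; king on a7.
In check: no.
Legal moves: Kb8, Ka8, Kb7, Kb6, Ka6.
Count: 5.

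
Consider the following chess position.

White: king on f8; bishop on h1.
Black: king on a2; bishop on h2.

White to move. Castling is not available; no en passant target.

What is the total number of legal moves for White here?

White to move; king on f8.
In check: no.
Legal moves: Kg8, Ke8, Kg7, Kf7, Ke7, Ba8, Bb7, Bc6, Bd5+, Be4, Bf3, Bg2.
Count: 12.

12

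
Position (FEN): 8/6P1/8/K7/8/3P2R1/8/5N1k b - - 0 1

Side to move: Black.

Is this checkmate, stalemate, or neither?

Black to move; black king on h1.
In check: no.
King squares — g1: attacked by Rg3; g2: attacked by Rg3; h2: attacked by Nf1.
Legal moves for Black: none.
Not in check and no legal moves → stalemate.

stalemate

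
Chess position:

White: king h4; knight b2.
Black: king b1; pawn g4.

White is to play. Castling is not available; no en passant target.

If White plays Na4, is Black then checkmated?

After Na4: black king on b1; in check: no.
Black is not in check, so this cannot be checkmate.

no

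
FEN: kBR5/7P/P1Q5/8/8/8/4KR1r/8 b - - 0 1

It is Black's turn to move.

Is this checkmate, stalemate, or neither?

Black to move; black king on a8.
In check: yes, from the white queen on c6.
King squares — a7: attacked by Bb8; b7: attacked by Pa6; b8: attacked by Rc8.
Legal moves for Black: none.
In check with no legal moves → checkmate.

checkmate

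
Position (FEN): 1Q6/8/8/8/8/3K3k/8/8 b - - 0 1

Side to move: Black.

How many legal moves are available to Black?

3

Black to move; king on h3.
In check: no.
Legal moves: Kh4, Kg4, Kg2.
Count: 3.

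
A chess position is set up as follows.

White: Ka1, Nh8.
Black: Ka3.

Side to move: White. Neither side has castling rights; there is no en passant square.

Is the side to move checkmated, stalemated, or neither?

neither

White to move; white king on a1.
In check: no.
Legal moves for White: Nf7, Ng6, Kb1.
White has 3 legal moves and is not in check → neither.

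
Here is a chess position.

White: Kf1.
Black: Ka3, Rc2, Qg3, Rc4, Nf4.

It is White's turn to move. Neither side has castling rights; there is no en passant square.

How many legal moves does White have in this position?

0

White to move; king on f1.
In check: no.
Legal moves: none.
Count: 0.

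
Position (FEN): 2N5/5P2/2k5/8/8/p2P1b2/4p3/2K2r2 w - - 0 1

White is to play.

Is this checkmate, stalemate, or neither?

neither

White to move; white king on c1.
In check: yes, from the black rook on f1.
Legal moves for White: Kd2, Kc2.
White is in check but has 2 legal moves → neither.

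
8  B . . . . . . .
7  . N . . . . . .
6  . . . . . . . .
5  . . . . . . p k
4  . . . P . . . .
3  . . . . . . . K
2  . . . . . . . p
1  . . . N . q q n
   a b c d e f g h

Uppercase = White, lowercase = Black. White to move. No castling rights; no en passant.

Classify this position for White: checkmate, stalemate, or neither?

checkmate

White to move; white king on h3.
In check: yes, from the black queen on f1.
King squares — g2: attacked by Qf1; h2: attacked by Qg1; g3: attacked by Qg1; g4: attacked by Qg1; h4: attacked by Pg5.
Legal moves for White: none.
In check with no legal moves → checkmate.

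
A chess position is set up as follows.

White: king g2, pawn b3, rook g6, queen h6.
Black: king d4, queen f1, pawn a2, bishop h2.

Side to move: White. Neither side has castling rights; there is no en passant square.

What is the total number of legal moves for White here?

White to move; king on g2.
In check: yes, from the black queen on f1.
Legal moves: Kxh2, Kxf1.
Count: 2.

2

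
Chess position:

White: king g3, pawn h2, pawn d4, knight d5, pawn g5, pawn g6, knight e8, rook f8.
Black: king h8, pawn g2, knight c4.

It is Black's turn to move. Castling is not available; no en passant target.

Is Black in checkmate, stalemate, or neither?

Black to move; black king on h8.
In check: yes, from the white rook on f8.
King squares — g7: attacked by Ne8; h7: attacked by Pg6; g8: attacked by Rf8.
Legal moves for Black: none.
In check with no legal moves → checkmate.

checkmate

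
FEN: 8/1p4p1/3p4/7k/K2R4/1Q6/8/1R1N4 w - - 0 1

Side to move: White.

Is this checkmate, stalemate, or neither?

neither

White to move; white king on a4.
In check: no.
Legal moves for White include: Rxd6, Rd5+, Rh4+, Rg4, Rf4, Re4, Rc4, Rb4, Rd3, Rd2, Kb5, Ka5, Kb4, Ka3, Qg8, Qf7+, Qxb7, Qe6, ... (list truncated; more exist).
White has legal moves and is not in check → neither.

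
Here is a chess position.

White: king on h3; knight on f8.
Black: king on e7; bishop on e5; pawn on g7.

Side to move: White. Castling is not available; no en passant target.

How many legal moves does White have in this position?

White to move; king on h3.
In check: no.
Legal moves: Nh7, Nd7, Ng6+, Ne6, Kh4, Kg4, Kg2.
Count: 7.

7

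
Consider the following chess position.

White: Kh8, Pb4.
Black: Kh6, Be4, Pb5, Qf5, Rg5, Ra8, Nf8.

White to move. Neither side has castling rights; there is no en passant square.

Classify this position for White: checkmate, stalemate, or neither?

White to move; white king on h8.
In check: no.
King squares — g7: attacked by Rg5; h7: attacked by Qf5; g8: attacked by Rg5.
Legal moves for White: none.
Not in check and no legal moves → stalemate.

stalemate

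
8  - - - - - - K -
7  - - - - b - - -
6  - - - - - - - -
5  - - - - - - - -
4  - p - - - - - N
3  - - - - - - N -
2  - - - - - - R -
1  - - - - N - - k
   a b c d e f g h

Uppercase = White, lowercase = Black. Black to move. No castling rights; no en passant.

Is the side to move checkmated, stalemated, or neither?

Black to move; black king on h1.
In check: yes, from the white knight on g3.
King squares — g1: attacked by Rg2; g2: attacked by Ne1; h2: attacked by Rg2.
Legal moves for Black: none.
In check with no legal moves → checkmate.

checkmate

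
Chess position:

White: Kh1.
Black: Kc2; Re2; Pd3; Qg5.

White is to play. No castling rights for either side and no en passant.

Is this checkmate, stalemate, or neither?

White to move; white king on h1.
In check: no.
King squares — g1: attacked by Qg5; g2: attacked by Re2; h2: attacked by Re2.
Legal moves for White: none.
Not in check and no legal moves → stalemate.

stalemate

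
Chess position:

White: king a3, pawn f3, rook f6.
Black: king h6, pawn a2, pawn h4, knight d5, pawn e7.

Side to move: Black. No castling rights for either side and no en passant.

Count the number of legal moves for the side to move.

Black to move; king on h6.
In check: yes, from the white rook on f6.
Legal moves: Kh7, Kg7, Kh5, Kg5, Nxf6, exf6.
Count: 6.

6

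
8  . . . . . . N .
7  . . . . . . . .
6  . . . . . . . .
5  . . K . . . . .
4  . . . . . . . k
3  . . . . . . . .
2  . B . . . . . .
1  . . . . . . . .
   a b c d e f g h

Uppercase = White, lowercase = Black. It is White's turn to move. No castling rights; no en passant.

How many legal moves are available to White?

20

White to move; king on c5.
In check: no.
Legal moves: Ne7, Nh6, Nf6, Kd6, Kc6, Kb6, Kd5, Kb5, Kd4, Kc4, Kb4, Bh8, Bg7, Bf6+, Be5, Bd4, Bc3, Ba3, Bc1, Ba1.
Count: 20.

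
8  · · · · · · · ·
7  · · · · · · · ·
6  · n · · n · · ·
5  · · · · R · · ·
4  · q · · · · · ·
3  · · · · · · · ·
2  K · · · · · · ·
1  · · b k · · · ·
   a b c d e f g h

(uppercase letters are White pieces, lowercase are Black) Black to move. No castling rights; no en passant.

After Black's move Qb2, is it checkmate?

After Qb2: white king on a2; in check: yes, from the black queen on b2.
King squares — a1: attacked by Qb2; b1: attacked by Qb2; b2: attacked by Bc1; a3: attacked by Qb2; b3: attacked by Qb2.
White has no legal moves → checkmate.

yes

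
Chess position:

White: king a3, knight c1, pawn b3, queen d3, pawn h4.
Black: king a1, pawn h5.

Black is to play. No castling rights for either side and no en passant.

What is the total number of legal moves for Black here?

Black to move; king on a1.
In check: no.
Legal moves: none.
Count: 0.

0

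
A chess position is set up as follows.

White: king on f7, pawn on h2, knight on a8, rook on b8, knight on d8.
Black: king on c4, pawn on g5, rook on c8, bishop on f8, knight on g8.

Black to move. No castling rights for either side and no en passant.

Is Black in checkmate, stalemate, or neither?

Black to move; black king on c4.
In check: no.
Legal moves for Black include: Ne7, Nh6+, Nf6, Bg7, Be7, Bh6, Bd6, Bc5, Bb4, Ba3, Rxd8, Rxb8, Rc7+, Rc6, Rc5, Kd5, Kc5, Kd4, ... (list truncated; more exist).
Black has legal moves and is not in check → neither.

neither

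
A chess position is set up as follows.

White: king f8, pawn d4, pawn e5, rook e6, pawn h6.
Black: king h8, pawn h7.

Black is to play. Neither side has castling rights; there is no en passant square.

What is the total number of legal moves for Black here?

Black to move; king on h8.
In check: no.
Legal moves: none.
Count: 0.

0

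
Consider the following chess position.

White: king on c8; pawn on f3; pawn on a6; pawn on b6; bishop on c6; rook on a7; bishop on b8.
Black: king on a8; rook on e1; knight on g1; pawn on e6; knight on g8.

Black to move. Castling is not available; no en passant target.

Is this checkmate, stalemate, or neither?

checkmate

Black to move; black king on a8.
In check: yes, from the white bishop on c6 and the white rook on a7.
King squares — a7: attacked by Pb6; b7: attacked by Pa6; b8: attacked by Kc8.
Legal moves for Black: none.
In check with no legal moves → checkmate.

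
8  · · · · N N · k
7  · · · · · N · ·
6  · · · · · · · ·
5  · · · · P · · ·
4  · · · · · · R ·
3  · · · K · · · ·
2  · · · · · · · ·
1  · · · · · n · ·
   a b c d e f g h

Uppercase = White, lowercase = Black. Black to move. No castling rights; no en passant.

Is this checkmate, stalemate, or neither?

Black to move; black king on h8.
In check: yes, from the white knight on f7.
King squares — g7: attacked by Rg4; h7: attacked by Nf8; g8: attacked by Rg4.
Legal moves for Black: none.
In check with no legal moves → checkmate.

checkmate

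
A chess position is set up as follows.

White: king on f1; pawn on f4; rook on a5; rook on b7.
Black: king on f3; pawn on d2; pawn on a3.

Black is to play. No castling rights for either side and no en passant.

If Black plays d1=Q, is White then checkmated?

yes

After d1=Q: white king on f1; in check: yes, from the black queen on d1.
King squares — e1: attacked by Qd1; g1: attacked by Qd1; e2: attacked by Qd1; f2: attacked by Kf3; g2: attacked by Kf3.
White has no legal moves → checkmate.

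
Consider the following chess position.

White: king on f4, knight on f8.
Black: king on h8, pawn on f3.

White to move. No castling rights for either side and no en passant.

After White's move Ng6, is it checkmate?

After Ng6: black king on h8; in check: yes, from the white knight on g6.
Black has 3 legal replies: Kg8, Kh7, Kg7.
In check but a legal move exists → not checkmate.

no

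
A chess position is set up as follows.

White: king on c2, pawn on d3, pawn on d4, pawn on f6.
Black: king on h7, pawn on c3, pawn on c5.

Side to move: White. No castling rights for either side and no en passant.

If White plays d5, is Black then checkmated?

no

After d5: black king on h7; in check: no.
Black is not in check, so this cannot be checkmate.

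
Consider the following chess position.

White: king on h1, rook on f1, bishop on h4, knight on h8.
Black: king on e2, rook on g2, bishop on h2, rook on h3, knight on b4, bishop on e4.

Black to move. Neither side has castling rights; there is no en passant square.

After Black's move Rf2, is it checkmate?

After Rf2: white king on h1; in check: yes, from the black bishop on e4.
King squares — g1: attacked by Bh2; g2: attacked by Rf2; h2: attacked by Rf2.
White has no legal moves → checkmate.

yes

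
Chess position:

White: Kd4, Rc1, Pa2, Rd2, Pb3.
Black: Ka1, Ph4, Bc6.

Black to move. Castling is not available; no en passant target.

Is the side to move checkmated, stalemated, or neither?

checkmate

Black to move; black king on a1.
In check: yes, from the white rook on c1.
King squares — b1: attacked by Rc1; a2: attacked by Rd2; b2: attacked by Rd2.
Legal moves for Black: none.
In check with no legal moves → checkmate.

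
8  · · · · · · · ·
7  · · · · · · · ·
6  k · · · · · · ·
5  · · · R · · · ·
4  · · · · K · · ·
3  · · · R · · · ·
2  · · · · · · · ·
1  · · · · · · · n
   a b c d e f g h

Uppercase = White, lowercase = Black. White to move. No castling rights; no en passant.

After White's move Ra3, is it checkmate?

no

After Ra3: black king on a6; in check: yes, from the white rook on a3.
Black has 2 legal replies: Kb7, Kb6.
In check but a legal move exists → not checkmate.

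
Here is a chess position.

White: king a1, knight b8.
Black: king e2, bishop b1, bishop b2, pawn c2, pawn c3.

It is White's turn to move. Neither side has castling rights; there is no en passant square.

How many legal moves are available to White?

White to move; king on a1.
In check: yes, from the black bishop on b2.
Legal moves: none.
Count: 0.

0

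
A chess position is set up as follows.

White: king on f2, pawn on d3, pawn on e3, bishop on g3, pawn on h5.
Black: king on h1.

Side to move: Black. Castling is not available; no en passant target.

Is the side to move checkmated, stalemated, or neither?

stalemate

Black to move; black king on h1.
In check: no.
King squares — g1: attacked by Kf2; g2: attacked by Kf2; h2: attacked by Bg3.
Legal moves for Black: none.
Not in check and no legal moves → stalemate.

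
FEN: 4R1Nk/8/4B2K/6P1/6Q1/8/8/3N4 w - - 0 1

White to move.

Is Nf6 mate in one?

yes

After Nf6: black king on h8; in check: yes, from the white rook on e8.
King squares — g7: attacked by Kh6; h7: attacked by Nf6; g8: attacked by Be6.
Black has no legal moves → checkmate.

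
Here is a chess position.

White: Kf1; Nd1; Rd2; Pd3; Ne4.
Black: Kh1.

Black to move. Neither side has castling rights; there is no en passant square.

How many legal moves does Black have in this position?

Black to move; king on h1.
In check: no.
Legal moves: none.
Count: 0.

0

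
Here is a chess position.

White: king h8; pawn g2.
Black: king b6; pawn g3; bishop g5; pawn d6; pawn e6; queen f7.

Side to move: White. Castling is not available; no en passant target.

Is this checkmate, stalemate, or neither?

stalemate

White to move; white king on h8.
In check: no.
King squares — g7: attacked by Qf7; h7: attacked by Qf7; g8: attacked by Qf7.
Legal moves for White: none.
Not in check and no legal moves → stalemate.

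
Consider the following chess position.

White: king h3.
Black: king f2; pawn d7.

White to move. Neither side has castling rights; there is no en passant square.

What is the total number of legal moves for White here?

White to move; king on h3.
In check: no.
Legal moves: Kh4, Kg4, Kh2.
Count: 3.

3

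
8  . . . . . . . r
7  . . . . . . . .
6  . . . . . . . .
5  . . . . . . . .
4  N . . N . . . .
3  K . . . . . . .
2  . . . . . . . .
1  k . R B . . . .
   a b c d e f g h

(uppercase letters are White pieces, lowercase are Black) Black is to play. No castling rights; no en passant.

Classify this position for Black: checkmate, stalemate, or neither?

Black to move; black king on a1.
In check: yes, from the white rook on c1.
King squares — b1: attacked by Rc1; a2: attacked by Ka3; b2: attacked by Ka3.
Legal moves for Black: none.
In check with no legal moves → checkmate.

checkmate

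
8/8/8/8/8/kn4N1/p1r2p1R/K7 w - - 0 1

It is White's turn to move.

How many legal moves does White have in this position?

0

White to move; king on a1.
In check: yes, from the black knight on b3.
Legal moves: none.
Count: 0.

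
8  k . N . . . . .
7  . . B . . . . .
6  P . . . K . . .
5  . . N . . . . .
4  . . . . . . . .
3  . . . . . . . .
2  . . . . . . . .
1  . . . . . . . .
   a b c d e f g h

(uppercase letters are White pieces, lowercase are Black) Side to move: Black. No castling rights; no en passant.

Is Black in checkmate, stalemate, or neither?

stalemate

Black to move; black king on a8.
In check: no.
King squares — a7: attacked by Nc8; b7: attacked by Nc5; b8: attacked by Bc7.
Legal moves for Black: none.
Not in check and no legal moves → stalemate.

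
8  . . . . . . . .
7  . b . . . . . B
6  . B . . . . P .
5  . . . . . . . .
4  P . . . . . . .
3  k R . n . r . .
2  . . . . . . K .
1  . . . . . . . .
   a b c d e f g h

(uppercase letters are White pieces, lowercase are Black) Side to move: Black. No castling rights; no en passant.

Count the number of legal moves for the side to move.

3

Black to move; king on a3.
In check: yes, from the white rook on b3.
Legal moves: Kxa4, Kxb3, Ka2.
Count: 3.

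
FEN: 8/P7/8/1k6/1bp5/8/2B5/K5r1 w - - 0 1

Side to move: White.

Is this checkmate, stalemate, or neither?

neither

White to move; white king on a1.
In check: yes, from the black rook on g1.
King squares — b1: attacked by Rg1; a2: available; b2: available.
Legal moves for White: Kb2, Ka2, Bd1, Bb1.
White is in check but has 4 legal moves → neither.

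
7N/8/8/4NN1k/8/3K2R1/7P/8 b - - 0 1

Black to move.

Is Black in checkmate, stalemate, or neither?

stalemate

Black to move; black king on h5.
In check: no.
King squares — g4: attacked by Rg3; h4: attacked by Nf5; g5: attacked by Rg3; g6: attacked by Rg3; h6: attacked by Nf5.
Legal moves for Black: none.
Not in check and no legal moves → stalemate.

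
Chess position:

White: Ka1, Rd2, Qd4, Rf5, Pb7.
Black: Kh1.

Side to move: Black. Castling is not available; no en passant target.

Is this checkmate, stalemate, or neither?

Black to move; black king on h1.
In check: no.
King squares — g1: attacked by Qd4; g2: attacked by Rd2; h2: attacked by Rd2.
Legal moves for Black: none.
Not in check and no legal moves → stalemate.

stalemate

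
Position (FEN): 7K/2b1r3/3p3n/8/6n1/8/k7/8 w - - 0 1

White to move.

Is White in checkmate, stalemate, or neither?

White to move; white king on h8.
In check: no.
King squares — g7: attacked by Re7; h7: attacked by Re7; g8: attacked by Nh6.
Legal moves for White: none.
Not in check and no legal moves → stalemate.

stalemate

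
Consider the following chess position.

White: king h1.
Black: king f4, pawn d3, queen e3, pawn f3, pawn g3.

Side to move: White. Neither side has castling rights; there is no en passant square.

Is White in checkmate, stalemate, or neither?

stalemate

White to move; white king on h1.
In check: no.
King squares — g1: attacked by Qe3; g2: attacked by Pf3; h2: attacked by Pg3.
Legal moves for White: none.
Not in check and no legal moves → stalemate.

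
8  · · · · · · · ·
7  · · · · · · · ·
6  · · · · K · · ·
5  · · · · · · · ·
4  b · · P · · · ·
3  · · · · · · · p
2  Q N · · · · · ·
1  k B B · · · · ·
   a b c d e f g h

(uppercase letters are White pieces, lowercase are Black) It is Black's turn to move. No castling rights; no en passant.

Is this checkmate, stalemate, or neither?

Black to move; black king on a1.
In check: yes, from the white queen on a2.
King squares — b1: attacked by Qa2; a2: attacked by Bb1; b2: attacked by Bc1.
Legal moves for Black: none.
In check with no legal moves → checkmate.

checkmate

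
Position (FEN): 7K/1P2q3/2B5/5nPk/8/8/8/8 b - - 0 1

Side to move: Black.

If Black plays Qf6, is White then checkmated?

no

After Qf6: white king on h8; in check: yes, from the black queen on f6.
White has 3 legal replies: Kg8, Kh7, gxf6.
In check but a legal move exists → not checkmate.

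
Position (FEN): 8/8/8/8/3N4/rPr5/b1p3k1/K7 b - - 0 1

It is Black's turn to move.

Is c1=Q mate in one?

yes

After c1=Q: white king on a1; in check: yes, from the black queen on c1.
King squares — b1: attacked by Qc1; a2: attacked by Ra3; b2: attacked by Qc1.
White has no legal moves → checkmate.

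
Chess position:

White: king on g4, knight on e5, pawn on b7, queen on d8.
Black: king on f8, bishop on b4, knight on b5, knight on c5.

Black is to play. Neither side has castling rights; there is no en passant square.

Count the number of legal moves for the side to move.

Black to move; king on f8.
In check: yes, from the white queen on d8.
Legal moves: Kg7.
Count: 1.

1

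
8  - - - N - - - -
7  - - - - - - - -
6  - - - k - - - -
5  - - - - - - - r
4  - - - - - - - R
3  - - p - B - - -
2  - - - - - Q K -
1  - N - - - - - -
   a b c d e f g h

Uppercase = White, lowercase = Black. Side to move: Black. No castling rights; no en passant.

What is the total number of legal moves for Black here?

Black to move; king on d6.
In check: no.
Legal moves: Ke7, Kd7, Kc7, Ke5, Kd5, Rh8, Rh7, Rh6, Rg5+, Rf5, Re5, Rd5, Rc5, Rb5, Ra5, Rxh4, c2.
Count: 17.

17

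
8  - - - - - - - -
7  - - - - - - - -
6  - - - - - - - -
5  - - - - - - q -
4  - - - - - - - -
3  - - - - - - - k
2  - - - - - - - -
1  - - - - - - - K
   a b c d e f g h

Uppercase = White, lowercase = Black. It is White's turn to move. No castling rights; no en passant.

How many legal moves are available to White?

0

White to move; king on h1.
In check: no.
Legal moves: none.
Count: 0.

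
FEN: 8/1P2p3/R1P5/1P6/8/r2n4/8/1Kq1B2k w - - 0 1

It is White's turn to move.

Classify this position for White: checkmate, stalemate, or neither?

White to move; white king on b1.
In check: yes, from the black queen on c1.
King squares — a1: attacked by Qc1; c1: attacked by Nd3; a2: attacked by Ra3; b2: attacked by Qc1; c2: attacked by Qc1.
Legal moves for White: none.
In check with no legal moves → checkmate.

checkmate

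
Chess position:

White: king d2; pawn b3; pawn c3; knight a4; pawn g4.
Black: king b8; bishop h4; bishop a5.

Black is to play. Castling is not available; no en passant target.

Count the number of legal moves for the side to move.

Black to move; king on b8.
In check: no.
Legal moves: Kc8, Ka8, Kc7, Kb7, Ka7, Bad8, Bc7, Bb6, Bb4, Bxc3+, Bhd8, Be7, Bf6, Bg5+, Bg3, Bf2, Be1+.
Count: 17.

17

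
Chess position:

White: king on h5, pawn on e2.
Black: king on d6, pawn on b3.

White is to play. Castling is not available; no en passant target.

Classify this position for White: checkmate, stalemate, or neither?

neither

White to move; white king on h5.
In check: no.
Legal moves for White: Kh6, Kg6, Kg5, Kh4, Kg4, e3, e4.
White has 7 legal moves and is not in check → neither.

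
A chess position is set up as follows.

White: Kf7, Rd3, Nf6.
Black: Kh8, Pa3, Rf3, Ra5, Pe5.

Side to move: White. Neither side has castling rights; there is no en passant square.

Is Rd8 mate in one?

After Rd8: black king on h8; in check: yes, from the white rook on d8.
King squares — g7: attacked by Kf7; h7: attacked by Nf6; g8: attacked by Nf6.
Black has no legal moves → checkmate.

yes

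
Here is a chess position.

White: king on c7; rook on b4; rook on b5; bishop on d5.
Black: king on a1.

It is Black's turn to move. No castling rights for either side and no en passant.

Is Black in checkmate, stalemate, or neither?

Black to move; black king on a1.
In check: no.
King squares — b1: attacked by Rb4; a2: attacked by Bd5; b2: attacked by Rb4.
Legal moves for Black: none.
Not in check and no legal moves → stalemate.

stalemate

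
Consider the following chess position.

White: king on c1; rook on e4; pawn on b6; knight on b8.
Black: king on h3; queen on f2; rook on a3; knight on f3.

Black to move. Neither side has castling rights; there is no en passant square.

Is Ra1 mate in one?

yes

After Ra1: white king on c1; in check: yes, from the black rook on a1.
King squares — b1: attacked by Ra1; d1: attacked by Ra1; b2: attacked by Qf2; c2: attacked by Qf2; d2: attacked by Qf2.
White has no legal moves → checkmate.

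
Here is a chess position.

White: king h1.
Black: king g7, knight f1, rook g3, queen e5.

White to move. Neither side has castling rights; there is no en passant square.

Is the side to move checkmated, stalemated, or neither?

stalemate

White to move; white king on h1.
In check: no.
King squares — g1: attacked by Rg3; g2: attacked by Rg3; h2: attacked by Nf1.
Legal moves for White: none.
Not in check and no legal moves → stalemate.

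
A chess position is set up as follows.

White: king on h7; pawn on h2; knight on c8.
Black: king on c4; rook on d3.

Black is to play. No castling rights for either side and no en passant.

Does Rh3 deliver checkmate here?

no

After Rh3: white king on h7; in check: yes, from the black rook on h3.
White has 3 legal replies: Kg8, Kg7, Kg6.
In check but a legal move exists → not checkmate.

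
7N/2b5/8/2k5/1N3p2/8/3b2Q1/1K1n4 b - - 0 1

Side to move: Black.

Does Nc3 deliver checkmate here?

After Nc3: white king on b1; in check: yes, from the black knight on c3.
White has 3 legal replies: Kc2, Kb2, Ka1.
In check but a legal move exists → not checkmate.

no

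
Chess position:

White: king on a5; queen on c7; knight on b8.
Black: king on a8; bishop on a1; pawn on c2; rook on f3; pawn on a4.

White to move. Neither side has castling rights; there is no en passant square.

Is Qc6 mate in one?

no

After Qc6: black king on a8; in check: yes, from the white queen on c6.
Black has 2 legal replies: Kxb8, Ka7.
In check but a legal move exists → not checkmate.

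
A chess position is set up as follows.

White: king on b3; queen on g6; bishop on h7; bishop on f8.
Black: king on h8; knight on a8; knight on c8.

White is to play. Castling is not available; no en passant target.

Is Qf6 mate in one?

After Qf6: black king on h8; in check: yes, from the white queen on f6.
Black has 1 legal reply: Kxh7.
In check but a legal move exists → not checkmate.

no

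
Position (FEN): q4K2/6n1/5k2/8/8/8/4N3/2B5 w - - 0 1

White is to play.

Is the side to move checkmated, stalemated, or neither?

checkmate

White to move; white king on f8.
In check: yes, from the black queen on a8.
King squares — e7: attacked by Kf6; f7: attacked by Kf6; g7: attacked by Kf6; e8: attacked by Ng7; g8: attacked by Qa8.
Legal moves for White: none.
In check with no legal moves → checkmate.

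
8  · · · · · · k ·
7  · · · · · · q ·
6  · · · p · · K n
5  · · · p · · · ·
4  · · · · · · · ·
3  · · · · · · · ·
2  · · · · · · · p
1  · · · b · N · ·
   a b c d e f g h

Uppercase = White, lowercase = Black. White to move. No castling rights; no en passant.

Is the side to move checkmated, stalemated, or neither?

checkmate

White to move; white king on g6.
In check: yes, from the black queen on g7.
King squares — f5: attacked by Nh6; g5: attacked by Qg7; h5: attacked by Bd1; f6: attacked by Qg7; h6: attacked by Qg7; f7: attacked by Nh6; g7: attacked by Kg8; h7: attacked by Qg7.
Legal moves for White: none.
In check with no legal moves → checkmate.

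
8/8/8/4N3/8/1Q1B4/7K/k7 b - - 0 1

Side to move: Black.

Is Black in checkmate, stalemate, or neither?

Black to move; black king on a1.
In check: no.
King squares — b1: attacked by Qb3; a2: attacked by Qb3; b2: attacked by Qb3.
Legal moves for Black: none.
Not in check and no legal moves → stalemate.

stalemate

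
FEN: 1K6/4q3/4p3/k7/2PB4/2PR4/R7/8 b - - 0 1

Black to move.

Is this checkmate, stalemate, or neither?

neither

Black to move; black king on a5.
In check: yes, from the white rook on a2.
Legal moves for Black: Qa3.
Black is in check but has 1 legal move → neither.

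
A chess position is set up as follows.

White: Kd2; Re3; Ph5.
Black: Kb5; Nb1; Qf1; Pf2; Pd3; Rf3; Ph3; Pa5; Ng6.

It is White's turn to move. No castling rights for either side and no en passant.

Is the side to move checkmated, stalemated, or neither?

White to move; white king on d2.
In check: yes, from the black knight on b1.
King squares — c1: attacked by Qf1; d1: attacked by Qf1; e1: attacked by Qf1; c2: attacked by Pd3; e2: attacked by Qf1; c3: attacked by Nb1; d3: attacked by Qf1; e3: own rook.
Legal moves for White: none.
In check with no legal moves → checkmate.

checkmate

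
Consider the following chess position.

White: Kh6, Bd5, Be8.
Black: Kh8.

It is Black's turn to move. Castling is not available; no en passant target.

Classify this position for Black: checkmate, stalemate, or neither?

stalemate

Black to move; black king on h8.
In check: no.
King squares — g7: attacked by Kh6; h7: attacked by Kh6; g8: attacked by Bd5.
Legal moves for Black: none.
Not in check and no legal moves → stalemate.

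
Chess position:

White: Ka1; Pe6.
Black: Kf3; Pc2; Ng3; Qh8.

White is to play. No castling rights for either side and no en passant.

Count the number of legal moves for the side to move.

1

White to move; king on a1.
In check: yes, from the black queen on h8.
Legal moves: Ka2.
Count: 1.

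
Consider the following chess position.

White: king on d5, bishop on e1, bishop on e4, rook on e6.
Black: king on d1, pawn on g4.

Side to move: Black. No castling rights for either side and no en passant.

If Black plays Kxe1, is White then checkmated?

no

After Kxe1: white king on d5; in check: no.
White is not in check, so this cannot be checkmate.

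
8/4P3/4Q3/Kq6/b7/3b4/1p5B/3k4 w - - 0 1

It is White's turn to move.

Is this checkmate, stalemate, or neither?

White to move; white king on a5.
In check: yes, from the black queen on b5.
King squares — a4: attacked by Qb5; b4: attacked by Qb5; b5: attacked by Bd3; a6: attacked by Qb5; b6: attacked by Qb5.
Legal moves for White: none.
In check with no legal moves → checkmate.

checkmate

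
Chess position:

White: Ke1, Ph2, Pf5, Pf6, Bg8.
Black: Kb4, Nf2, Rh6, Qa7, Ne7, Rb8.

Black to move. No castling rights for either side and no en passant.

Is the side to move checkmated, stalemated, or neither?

Black to move; black king on b4.
In check: no.
Legal moves for Black include: Rxg8, Rf8, Re8, Rd8, Rc8, Ra8, Rb7, Rb6, Rb5, Nxg8, Nc8, Ng6, Nc6, Nxf5, Nd5, Qa8, Qd7, Qc7, ... (list truncated; more exist).
Black has legal moves and is not in check → neither.

neither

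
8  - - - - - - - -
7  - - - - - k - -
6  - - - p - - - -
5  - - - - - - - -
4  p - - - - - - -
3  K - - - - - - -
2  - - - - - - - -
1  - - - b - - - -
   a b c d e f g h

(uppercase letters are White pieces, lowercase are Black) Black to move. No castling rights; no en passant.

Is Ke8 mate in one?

no

After Ke8: white king on a3; in check: no.
White is not in check, so this cannot be checkmate.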